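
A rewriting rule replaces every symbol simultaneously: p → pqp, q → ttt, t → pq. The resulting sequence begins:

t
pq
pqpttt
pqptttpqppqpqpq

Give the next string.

Applying the rule to each of the 15 symbols of pqptttpqppqpqpq gives the pieces pqp ttt pqp pq pq pq pqp ttt pqp pqp ttt pqp ttt pqp ttt, which concatenate to the answer.

pqptttpqppqpqpqpqptttpqppqptttpqptttpqpttt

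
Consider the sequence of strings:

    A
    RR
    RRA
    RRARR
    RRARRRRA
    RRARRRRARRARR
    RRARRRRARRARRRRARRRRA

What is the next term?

RRARRRRARRARRRRARRRRARRARRRRARRARR

Each term (from the third on) is the previous term followed by the one before it: term 3 = RR·A = RRA.
So term 8 is RRARRRRARRARRRRARRRRA·RRARRRRARRARR.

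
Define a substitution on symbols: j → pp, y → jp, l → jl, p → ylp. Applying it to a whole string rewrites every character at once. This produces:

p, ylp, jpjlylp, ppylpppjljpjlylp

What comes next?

Rewriting the 16 symbols of ppylpppjljpjlylp one by one yields ylp ylp jp jl ylp ylp ylp pp jl pp ylp pp jl jp jl ylp; concatenated:

ylpylpjpjlylpylpylpppjlppylpppjljpjlylp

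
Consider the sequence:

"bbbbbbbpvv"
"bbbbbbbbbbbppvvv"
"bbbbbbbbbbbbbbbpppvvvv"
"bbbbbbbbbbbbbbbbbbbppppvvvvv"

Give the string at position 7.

The n-th term is 4n-1 b's then n-1 p's then n v's, where the shown terms are n = 2, 3, 4, 5.
Setting n = 8 gives 31, 7, 8 characters in each block.

bbbbbbbbbbbbbbbbbbbbbbbbbbbbbbbpppppppvvvvvvvv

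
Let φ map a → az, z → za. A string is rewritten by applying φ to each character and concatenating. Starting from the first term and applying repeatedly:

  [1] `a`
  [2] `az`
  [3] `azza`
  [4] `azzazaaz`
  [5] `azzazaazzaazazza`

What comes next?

Rewriting the 16 symbols of azzazaazzaazazza one by one yields az za za az za az az za za az az za az za za az; concatenated:

azzazaazzaazazzazaazazzaazzazaaz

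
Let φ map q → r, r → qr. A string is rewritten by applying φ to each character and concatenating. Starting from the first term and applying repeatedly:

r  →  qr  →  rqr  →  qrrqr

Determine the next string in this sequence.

Rewriting each symbol of qrrqr: q→r, r→qr, r→qr, q→r, r→qr, which concatenates to r qr qr r qr.

rqrqrrqr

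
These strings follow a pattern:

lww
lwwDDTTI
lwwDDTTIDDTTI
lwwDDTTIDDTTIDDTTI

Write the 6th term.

lwwDDTTIDDTTIDDTTIDDTTIDDTTI

The strings grow by a fixed suffix DDTTI each time.
From lwwDDTTIDDTTIDDTTI, 2 further steps: lwwDDTTIDDTTIDDTTI → lwwDDTTIDDTTIDDTTIDDTTI → (answer).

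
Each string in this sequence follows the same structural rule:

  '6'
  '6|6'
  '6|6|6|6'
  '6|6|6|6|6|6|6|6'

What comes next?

Each string is two copies of the previous one joined by '|'.
So the next term is two copies of 6|6|6|6|6|6|6|6 with '|' between the halves.

6|6|6|6|6|6|6|6|6|6|6|6|6|6|6|6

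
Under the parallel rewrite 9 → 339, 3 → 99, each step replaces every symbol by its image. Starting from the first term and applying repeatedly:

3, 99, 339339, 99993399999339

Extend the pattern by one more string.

33933933933999993393393393393399999339

φ(99993399999339) expands symbol-by-symbol to 339 339 339 339 99 99 339 339 339 339 339 99 99 339; joining the 14 pieces gives the next term.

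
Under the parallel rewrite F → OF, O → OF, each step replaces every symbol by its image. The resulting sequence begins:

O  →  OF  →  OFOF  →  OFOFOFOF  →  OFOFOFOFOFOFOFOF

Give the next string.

Replace each of the 16 characters of OFOFOFOFOFOFOFOF in place — OF OF OF OF OF OF OF OF OF OF OF OF OF OF OF OF — and concatenate.

OFOFOFOFOFOFOFOFOFOFOFOFOFOFOFOF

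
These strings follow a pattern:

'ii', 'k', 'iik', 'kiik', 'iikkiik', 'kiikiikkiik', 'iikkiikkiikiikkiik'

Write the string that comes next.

From term 3 onward, concatenate the second-to-last term with the last: ii·k = iik, k·iik = kiik, …
The next term joins kiikiikkiik and iikkiikkiikiikkiik.

kiikiikkiikiikkiikkiikiikkiik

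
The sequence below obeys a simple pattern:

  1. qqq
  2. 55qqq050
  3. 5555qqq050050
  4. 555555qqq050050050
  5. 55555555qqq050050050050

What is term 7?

555555555555qqq050050050050050050

s(k+1) = 55·s(k)·050, so each term gains 55 as a prefix and 050 as a suffix.
From 55555555qqq050050050050, 2 further steps: 55555555qqq050050050050 → 5555555555qqq050050050050050 → (answer).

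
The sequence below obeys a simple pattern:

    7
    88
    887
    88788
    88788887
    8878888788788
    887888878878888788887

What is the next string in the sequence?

8878888788788887888878878888788788

From term 3 onward, concatenate the last term with the second-to-last: 88·7 = 887, 887·88 = 88788, …
The next term joins 887888878878888788887 and 8878888788788.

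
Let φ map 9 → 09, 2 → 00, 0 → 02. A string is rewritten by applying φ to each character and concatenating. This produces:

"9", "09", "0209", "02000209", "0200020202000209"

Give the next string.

02000202020002000200020202000209

Replace each of the 16 characters of 0200020202000209 in place — 02 00 02 02 02 00 02 00 02 00 02 02 02 00 02 09 — and concatenate.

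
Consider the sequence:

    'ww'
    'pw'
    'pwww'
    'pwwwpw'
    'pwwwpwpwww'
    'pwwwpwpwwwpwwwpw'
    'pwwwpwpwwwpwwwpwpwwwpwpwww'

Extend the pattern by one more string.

Each term (from the third on) is the previous term followed by the one before it: term 3 = pw·ww = pwww.
The next term joins pwwwpwpwwwpwwwpwpwwwpwpwww and pwwwpwpwwwpwwwpw.

pwwwpwpwwwpwwwpwpwwwpwpwwwpwwwpwpwwwpwwwpw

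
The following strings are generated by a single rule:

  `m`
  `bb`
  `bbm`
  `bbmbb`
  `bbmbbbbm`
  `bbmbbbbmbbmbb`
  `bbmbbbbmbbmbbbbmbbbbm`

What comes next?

bbmbbbbmbbmbbbbmbbbbmbbmbbbbmbbmbb

Each term (from the third on) is the previous term followed by the one before it: term 3 = bb·m = bbm.
So term 8 is bbmbbbbmbbmbbbbmbbbbm·bbmbbbbmbbmbb.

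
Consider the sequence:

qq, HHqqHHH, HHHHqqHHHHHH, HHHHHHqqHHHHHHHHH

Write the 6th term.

Every step adds HH to the front and HHH to the end of the previous string.
From HHHHHHqqHHHHHHHHH, 2 further steps: HHHHHHqqHHHHHHHHH → HHHHHHHHqqHHHHHHHHHHHH → (answer).

HHHHHHHHHHqqHHHHHHHHHHHHHHH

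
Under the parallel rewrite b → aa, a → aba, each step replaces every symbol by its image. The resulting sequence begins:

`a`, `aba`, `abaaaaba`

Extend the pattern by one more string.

Expanding abaaaaba: a→aba, b→aa, a→aba, a→aba, a→aba, a→aba, b→aa, a→aba. Concatenated: aba aa aba aba aba aba aa aba.

abaaaabaabaabaabaaaaba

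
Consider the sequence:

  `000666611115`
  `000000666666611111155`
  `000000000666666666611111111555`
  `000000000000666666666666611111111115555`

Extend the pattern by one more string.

The n-th term is 3n 0's then 3n+1 6's then 2n+2 1's then n 5's (n = 1, 2, …).
At n = 5 the blocks have lengths 15, 16, 12, 5.

000000000000000666666666666666611111111111155555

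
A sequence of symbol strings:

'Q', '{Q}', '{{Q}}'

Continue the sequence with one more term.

Every step adds { to the front and } to the end of the previous string.
Applying this once more to {{Q}}:

{{{Q}}}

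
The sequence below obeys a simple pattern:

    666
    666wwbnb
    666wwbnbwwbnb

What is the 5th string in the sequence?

The strings grow by a fixed suffix wwbnb each time.
From 666wwbnbwwbnb, 2 further steps: 666wwbnbwwbnb → 666wwbnbwwbnbwwbnb → (answer).

666wwbnbwwbnbwwbnbwwbnb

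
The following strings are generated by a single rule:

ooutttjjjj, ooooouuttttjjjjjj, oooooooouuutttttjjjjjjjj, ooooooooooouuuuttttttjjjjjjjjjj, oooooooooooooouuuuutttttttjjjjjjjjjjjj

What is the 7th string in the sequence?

Term n consists of 3n-1 o's, followed by n u's, followed by n+2 t's, followed by 2n+2 j's (n = 1, 2, …).
At n = 7 the blocks have lengths 20, 7, 9, 16.

oooooooooooooooooooouuuuuuutttttttttjjjjjjjjjjjjjjjj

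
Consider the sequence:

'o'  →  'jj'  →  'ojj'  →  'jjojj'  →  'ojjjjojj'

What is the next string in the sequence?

Each term (from the third on) is the two preceding terms concatenated in order: term 3 = o·jj = ojj.
Continuing: jjojj · ojjjjojj gives term 6.

jjojjojjjjojj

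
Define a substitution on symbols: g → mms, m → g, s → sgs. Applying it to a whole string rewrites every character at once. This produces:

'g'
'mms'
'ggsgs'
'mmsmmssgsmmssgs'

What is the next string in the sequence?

Replace each of the 15 characters of mmsmmssgsmmssgs in place — g g sgs g g sgs sgs mms sgs g g sgs sgs mms sgs — and concatenate.

ggsgsggsgssgsmmssgsggsgssgsmmssgs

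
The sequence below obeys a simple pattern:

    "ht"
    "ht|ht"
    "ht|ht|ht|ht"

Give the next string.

ht|ht|ht|ht|ht|ht|ht|ht

Each string is two copies of the previous one joined by '|'.
One more doubling of ht|ht|ht|ht gives the answer.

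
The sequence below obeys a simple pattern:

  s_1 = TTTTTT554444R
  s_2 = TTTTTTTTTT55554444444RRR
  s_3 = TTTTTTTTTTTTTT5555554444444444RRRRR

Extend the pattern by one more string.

TTTTTTTTTTTTTTTTTT555555554444444444444RRRRRRR

Each string has the form T^{4n+2} 5^{2n} 4^{3n+1} R^{2n-1} (n = 1, 2, …).
For the next term, n = 4, so the run lengths are 18, 8, 13, 7.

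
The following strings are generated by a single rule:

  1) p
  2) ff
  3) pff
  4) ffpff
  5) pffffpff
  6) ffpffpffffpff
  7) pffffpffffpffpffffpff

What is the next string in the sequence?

ffpffpffffpffpffffpffffpffpffffpff

From term 3 onward, concatenate the second-to-last term with the last: p·ff = pff, ff·pff = ffpff, …
So term 8 is ffpffpffffpff·pffffpffffpffpffffpff.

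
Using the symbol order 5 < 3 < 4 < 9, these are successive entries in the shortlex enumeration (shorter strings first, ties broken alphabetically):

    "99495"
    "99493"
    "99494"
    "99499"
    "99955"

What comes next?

99953

Treat 99955 as a base-4 numeral over the given alphabet and add one, carrying through any trailing 9's.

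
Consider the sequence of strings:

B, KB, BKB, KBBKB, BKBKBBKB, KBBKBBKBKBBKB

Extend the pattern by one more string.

BKBKBBKBKBBKBBKBKBBKB

From term 3 onward, concatenate the second-to-last term with the last: B·KB = BKB, KB·BKB = KBBKB, …
So term 7 is BKBKBBKB·KBBKBBKBKBBKB.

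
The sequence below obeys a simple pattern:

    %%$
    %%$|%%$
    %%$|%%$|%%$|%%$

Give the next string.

Each string is two copies of the previous one joined by '|'.
One more doubling of %%$|%%$|%%$|%%$ gives the answer.

%%$|%%$|%%$|%%$|%%$|%%$|%%$|%%$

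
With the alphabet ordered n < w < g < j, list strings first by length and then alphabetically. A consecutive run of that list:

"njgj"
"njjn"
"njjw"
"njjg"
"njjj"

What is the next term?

wnnn

Find the rightmost character of njjj below j, bump it to the next letter, and reset everything to its right to n.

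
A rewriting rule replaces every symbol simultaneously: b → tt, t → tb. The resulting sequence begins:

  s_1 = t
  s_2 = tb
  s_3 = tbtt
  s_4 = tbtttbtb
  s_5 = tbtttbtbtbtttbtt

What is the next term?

Rewriting the 16 symbols of tbtttbtbtbtttbtt one by one yields tb tt tb tb tb tt tb tt tb tt tb tb tb tt tb tb; concatenated:

tbtttbtbtbtttbtttbtttbtbtbtttbtb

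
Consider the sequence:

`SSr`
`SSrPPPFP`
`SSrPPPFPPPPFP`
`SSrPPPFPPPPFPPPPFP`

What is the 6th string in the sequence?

The strings grow by a fixed suffix PPPFP each time.
From SSrPPPFPPPPFPPPPFP, 2 further steps: SSrPPPFPPPPFPPPPFP → SSrPPPFPPPPFPPPPFPPPPFP → (answer).

SSrPPPFPPPPFPPPPFPPPPFPPPPFP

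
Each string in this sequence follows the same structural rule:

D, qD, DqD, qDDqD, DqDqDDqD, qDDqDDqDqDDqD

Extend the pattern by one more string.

This is a Fibonacci-style word recurrence s(k) = s(k−2)·s(k−1): e.g. D·qD = DqD.
So term 7 is DqDqDDqD·qDDqDDqDqDDqD.

DqDqDDqDqDDqDDqDqDDqD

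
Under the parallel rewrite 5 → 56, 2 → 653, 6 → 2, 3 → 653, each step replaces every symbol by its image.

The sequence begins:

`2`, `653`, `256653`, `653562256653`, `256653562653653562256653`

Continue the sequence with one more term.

653562256653562653256653256653562653653562256653

φ(256653562653653562256653) expands symbol-by-symbol to 653 56 2 2 56 653 56 2 653 2 56 653 2 56 653 56 2 653 653 56 2 2 56 653; joining the 24 pieces gives the next term.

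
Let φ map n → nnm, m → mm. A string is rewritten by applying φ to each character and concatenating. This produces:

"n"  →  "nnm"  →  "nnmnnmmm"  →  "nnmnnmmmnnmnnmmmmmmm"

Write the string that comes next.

Replace each of the 20 characters of nnmnnmmmnnmnnmmmmmmm in place — nnm nnm mm nnm nnm mm mm mm nnm nnm mm nnm nnm mm mm mm mm mm mm mm — and concatenate.

nnmnnmmmnnmnnmmmmmmmnnmnnmmmnnmnnmmmmmmmmmmmmmmm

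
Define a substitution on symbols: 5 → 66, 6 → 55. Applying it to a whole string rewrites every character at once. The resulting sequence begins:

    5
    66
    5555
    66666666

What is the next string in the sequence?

5555555555555555

Expanding 66666666: 6→55, 6→55, 6→55, 6→55, 6→55, 6→55, 6→55, 6→55. Concatenated: 55 55 55 55 55 55 55 55.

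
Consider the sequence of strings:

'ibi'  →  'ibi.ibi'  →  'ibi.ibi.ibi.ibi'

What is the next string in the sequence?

s(k+1) = s(k)·.·s(k) — each term doubles the last with '.' between the halves.
Doubling ibi.ibi.ibi.ibi with '.' between the halves:

ibi.ibi.ibi.ibi.ibi.ibi.ibi.ibi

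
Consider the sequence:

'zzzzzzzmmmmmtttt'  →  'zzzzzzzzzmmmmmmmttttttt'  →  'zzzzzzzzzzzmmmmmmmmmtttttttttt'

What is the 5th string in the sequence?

Each string has the form z^{2n+3} m^{2n+1} t^{3n-2}, where the shown terms are n = 2, 3, 4.
For term 5, n = 6, so the run lengths are 15, 13, 16.

zzzzzzzzzzzzzzzmmmmmmmmmmmmmtttttttttttttttt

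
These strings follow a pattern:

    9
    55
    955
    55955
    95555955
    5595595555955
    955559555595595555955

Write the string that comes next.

This is a Fibonacci-style word recurrence s(k) = s(k−2)·s(k−1): e.g. 9·55 = 955.
So term 8 is 5595595555955·955559555595595555955.

5595595555955955559555595595555955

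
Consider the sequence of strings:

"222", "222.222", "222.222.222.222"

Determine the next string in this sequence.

s(k+1) = s(k)·.·s(k) — each term doubles the last with '.' between the halves.
Doubling 222.222.222.222 with '.' between the halves:

222.222.222.222.222.222.222.222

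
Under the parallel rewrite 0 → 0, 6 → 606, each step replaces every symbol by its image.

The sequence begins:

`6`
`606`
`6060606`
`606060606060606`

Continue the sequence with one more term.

Rewriting the 15 symbols of 606060606060606 one by one yields 606 0 606 0 606 0 606 0 606 0 606 0 606 0 606; concatenated:

6060606060606060606060606060606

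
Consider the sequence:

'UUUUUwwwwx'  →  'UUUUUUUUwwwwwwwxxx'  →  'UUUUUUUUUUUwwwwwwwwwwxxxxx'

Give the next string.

Term n consists of 3n+2 U's, followed by 3n+1 w's, followed by 2n-1 x's (n = 1, 2, …).
For the next term, n = 4, so the run lengths are 14, 13, 7.

UUUUUUUUUUUUUUwwwwwwwwwwwwwxxxxxxx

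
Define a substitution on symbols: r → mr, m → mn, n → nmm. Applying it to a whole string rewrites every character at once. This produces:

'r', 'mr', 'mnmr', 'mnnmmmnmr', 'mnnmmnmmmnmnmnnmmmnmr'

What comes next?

mnnmmnmmmnmnnmmmnmnmnnmmmnnmmmnnmmnmmmnmnmnnmmmnmr

Replace each of the 21 characters of mnnmmnmmmnmnmnnmmmnmr in place — mn nmm nmm mn mn nmm mn mn mn nmm mn nmm mn nmm nmm mn mn mn nmm mn mr — and concatenate.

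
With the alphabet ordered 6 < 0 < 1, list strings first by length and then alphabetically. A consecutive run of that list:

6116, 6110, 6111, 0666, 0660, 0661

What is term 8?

0600

Stepping forward 2 times from 0661: 0661 → 0606, then the target.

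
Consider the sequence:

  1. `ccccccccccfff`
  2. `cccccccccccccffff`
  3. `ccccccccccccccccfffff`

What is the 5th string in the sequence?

Reading off run lengths: c runs 10, 13, 16; f runs 3, 4, 5 — each is linear in n, where the shown terms are n = 3, 4, 5.
At n = 7 the blocks have lengths 22, 7.

ccccccccccccccccccccccfffffff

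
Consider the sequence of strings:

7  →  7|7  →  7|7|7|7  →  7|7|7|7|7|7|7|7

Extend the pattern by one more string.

7|7|7|7|7|7|7|7|7|7|7|7|7|7|7|7

s(k+1) = s(k)·|·s(k) — each term doubles the last with '|' between the halves.
One more doubling of 7|7|7|7|7|7|7|7 gives the answer.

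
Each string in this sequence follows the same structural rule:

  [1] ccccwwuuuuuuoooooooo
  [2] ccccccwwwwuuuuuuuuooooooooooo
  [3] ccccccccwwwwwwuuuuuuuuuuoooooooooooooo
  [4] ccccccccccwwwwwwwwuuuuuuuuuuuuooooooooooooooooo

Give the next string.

ccccccccccccwwwwwwwwwwuuuuuuuuuuuuuuoooooooooooooooooooo

Reading off run lengths: c runs 4, 6, 8, 10; w runs 2, 4, 6, 8; u runs 6, 8, 10, 12; o runs 8, 11, 14, 17 — each is linear in n, where the shown terms are n = 2, 3, 4, 5.
At n = 6 the blocks have lengths 12, 10, 14, 20.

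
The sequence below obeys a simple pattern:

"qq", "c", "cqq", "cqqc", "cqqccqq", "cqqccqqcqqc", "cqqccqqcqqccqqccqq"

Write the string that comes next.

cqqccqqcqqccqqccqqcqqccqqcqqc

From term 3 onward, concatenate the last term with the second-to-last: c·qq = cqq, cqq·c = cqqc, …
The next term joins cqqccqqcqqccqqccqq and cqqccqqcqqc.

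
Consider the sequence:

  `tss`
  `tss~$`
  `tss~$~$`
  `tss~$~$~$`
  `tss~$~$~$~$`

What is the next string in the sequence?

tss~$~$~$~$~$

The strings grow by a fixed suffix ~$ each time.
One more step from tss~$~$~$~$ gives the answer.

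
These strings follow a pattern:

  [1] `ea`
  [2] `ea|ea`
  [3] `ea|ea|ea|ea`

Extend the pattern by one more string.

s(k+1) = s(k)·|·s(k) — each term doubles the last with '|' between the halves.
One more doubling of ea|ea|ea|ea gives the answer.

ea|ea|ea|ea|ea|ea|ea|ea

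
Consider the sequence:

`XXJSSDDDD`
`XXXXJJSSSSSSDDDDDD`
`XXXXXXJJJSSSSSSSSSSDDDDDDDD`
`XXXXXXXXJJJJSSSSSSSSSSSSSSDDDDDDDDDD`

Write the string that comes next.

XXXXXXXXXXJJJJJSSSSSSSSSSSSSSSSSSDDDDDDDDDDDD

The n-th term is 2n X's then n J's then 4n-2 S's then 2n+2 D's (n = 1, 2, …).
For the next term, n = 5, so the run lengths are 10, 5, 18, 12.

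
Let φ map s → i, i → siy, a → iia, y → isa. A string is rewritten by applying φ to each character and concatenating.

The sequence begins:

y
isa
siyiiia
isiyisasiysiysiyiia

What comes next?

Rewriting the 19 symbols of isiyisasiysiysiyiia one by one yields siy i siy isa siy i iia i siy isa i siy isa i siy isa siy siy iia; concatenated:

siyisiyisasiyiiiaisiyisaisiyisaisiyisasiysiyiia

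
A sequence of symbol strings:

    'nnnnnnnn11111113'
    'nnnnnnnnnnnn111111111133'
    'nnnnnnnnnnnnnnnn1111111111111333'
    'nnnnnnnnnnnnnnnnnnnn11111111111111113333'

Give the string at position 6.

Each string has the form n^{4n} 1^{3n+1} 3^{n-1}, where the shown terms are n = 2, 3, 4, 5.
For term 6, n = 7, so the run lengths are 28, 22, 6.

nnnnnnnnnnnnnnnnnnnnnnnnnnnn1111111111111111111111333333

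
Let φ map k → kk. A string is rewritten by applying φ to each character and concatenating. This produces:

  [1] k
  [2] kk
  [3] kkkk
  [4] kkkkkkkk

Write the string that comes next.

kkkkkkkkkkkkkkkk

Expanding kkkkkkkk: k→kk, k→kk, k→kk, k→kk, k→kk, k→kk, k→kk, k→kk. Concatenated: kk kk kk kk kk kk kk kk.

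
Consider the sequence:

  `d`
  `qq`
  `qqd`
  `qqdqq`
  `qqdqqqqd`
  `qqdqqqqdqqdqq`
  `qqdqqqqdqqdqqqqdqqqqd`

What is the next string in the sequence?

This is a Fibonacci-style word recurrence s(k) = s(k−1)·s(k−2): e.g. qq·d = qqd.
The next term joins qqdqqqqdqqdqqqqdqqqqd and qqdqqqqdqqdqq.

qqdqqqqdqqdqqqqdqqqqdqqdqqqqdqqdqq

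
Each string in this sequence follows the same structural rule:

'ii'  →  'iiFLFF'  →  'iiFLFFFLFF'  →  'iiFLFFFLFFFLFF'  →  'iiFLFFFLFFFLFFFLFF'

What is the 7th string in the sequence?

iiFLFFFLFFFLFFFLFFFLFFFLFF

Each term is the previous one with FLFF appended.
From iiFLFFFLFFFLFFFLFF, 2 further steps: iiFLFFFLFFFLFFFLFF → iiFLFFFLFFFLFFFLFFFLFF → (answer).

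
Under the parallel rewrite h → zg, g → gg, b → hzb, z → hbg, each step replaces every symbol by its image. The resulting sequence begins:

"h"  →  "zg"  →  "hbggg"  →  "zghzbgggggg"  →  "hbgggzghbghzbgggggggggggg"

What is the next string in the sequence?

Applying the rule to each of the 25 symbols of hbgggzghbghzbgggggggggggg gives the pieces zg hzb gg gg gg hbg gg zg hzb gg zg hbg hzb gg gg gg gg gg gg gg gg gg gg gg gg, which concatenate to the answer.

zghzbgggggghbgggzghzbggzghbghzbgggggggggggggggggggggggg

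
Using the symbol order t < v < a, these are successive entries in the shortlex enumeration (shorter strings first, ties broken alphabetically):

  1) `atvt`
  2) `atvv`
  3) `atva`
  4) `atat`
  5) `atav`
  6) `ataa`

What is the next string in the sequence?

Find the rightmost character of ataa below a, bump it to the next letter, and reset everything to its right to t.

avtt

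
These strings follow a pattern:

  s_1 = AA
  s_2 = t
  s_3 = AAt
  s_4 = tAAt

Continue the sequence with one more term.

From term 3 onward, concatenate the second-to-last term with the last: AA·t = AAt, t·AAt = tAAt, …
So term 5 is AAt·tAAt.

AAttAAt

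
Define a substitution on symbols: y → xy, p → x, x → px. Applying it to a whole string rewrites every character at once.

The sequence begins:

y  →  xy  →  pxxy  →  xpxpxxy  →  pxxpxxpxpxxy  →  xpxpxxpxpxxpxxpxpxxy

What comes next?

pxxpxxpxpxxpxxpxpxxpxpxxpxxpxpxxy

φ(xpxpxxpxpxxpxxpxpxxy) expands symbol-by-symbol to px x px x px px x px x px px x px px x px x px px xy; joining the 20 pieces gives the next term.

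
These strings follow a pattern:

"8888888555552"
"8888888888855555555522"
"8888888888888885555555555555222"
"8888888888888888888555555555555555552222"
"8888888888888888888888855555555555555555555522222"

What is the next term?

Each string has the form 8^{4n+3} 5^{4n+1} 2^{n} (n = 1, 2, …).
At n = 6 the blocks have lengths 27, 25, 6.

8888888888888888888888888885555555555555555555555555222222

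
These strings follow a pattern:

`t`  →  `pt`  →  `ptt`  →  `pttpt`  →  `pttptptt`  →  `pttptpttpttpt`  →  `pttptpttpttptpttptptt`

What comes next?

pttptpttpttptpttptpttpttptpttpttpt

This is a Fibonacci-style word recurrence s(k) = s(k−1)·s(k−2): e.g. pt·t = ptt.
Continuing: pttptpttpttptpttptptt · pttptpttpttpt gives term 8.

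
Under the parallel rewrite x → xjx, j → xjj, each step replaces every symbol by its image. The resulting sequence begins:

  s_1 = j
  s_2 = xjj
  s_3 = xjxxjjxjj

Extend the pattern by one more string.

xjxxjjxjxxjxxjjxjjxjxxjjxjj

Rewriting each symbol of xjxxjjxjj: x→xjx, j→xjj, x→xjx, x→xjx, j→xjj, j→xjj, x→xjx, j→xjj, j→xjj, which concatenates to xjx xjj xjx xjx xjj xjj xjx xjj xjj.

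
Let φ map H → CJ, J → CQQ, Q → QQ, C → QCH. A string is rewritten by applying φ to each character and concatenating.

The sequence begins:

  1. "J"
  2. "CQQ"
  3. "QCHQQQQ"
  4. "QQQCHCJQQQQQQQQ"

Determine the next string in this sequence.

Replace each of the 15 characters of QQQCHCJQQQQQQQQ in place — QQ QQ QQ QCH CJ QCH CQQ QQ QQ QQ QQ QQ QQ QQ QQ — and concatenate.

QQQQQQQCHCJQCHCQQQQQQQQQQQQQQQQQQ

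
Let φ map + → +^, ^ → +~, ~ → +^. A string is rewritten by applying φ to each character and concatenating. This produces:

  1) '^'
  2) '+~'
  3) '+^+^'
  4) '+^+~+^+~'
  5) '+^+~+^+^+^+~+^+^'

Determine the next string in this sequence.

Rewriting the 16 symbols of +^+~+^+^+^+~+^+^ one by one yields +^ +~ +^ +^ +^ +~ +^ +~ +^ +~ +^ +^ +^ +~ +^ +~; concatenated:

+^+~+^+^+^+~+^+~+^+~+^+^+^+~+^+~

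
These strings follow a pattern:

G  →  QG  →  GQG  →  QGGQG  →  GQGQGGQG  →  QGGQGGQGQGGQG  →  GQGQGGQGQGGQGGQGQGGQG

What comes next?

This is a Fibonacci-style word recurrence s(k) = s(k−2)·s(k−1): e.g. G·QG = GQG.
Continuing: QGGQGGQGQGGQG · GQGQGGQGQGGQGGQGQGGQG gives term 8.

QGGQGGQGQGGQGGQGQGGQGQGGQGGQGQGGQG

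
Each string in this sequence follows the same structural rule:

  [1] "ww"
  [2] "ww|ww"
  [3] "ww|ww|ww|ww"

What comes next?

Each string is two copies of the previous one joined by '|'.
Doubling ww|ww|ww|ww with '|' between the halves:

ww|ww|ww|ww|ww|ww|ww|ww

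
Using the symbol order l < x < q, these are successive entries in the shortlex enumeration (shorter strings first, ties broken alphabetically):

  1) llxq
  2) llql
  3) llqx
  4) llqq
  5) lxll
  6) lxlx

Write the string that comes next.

Find the rightmost character of lxlx below q, bump it to the next letter, and reset everything to its right to l.

lxlq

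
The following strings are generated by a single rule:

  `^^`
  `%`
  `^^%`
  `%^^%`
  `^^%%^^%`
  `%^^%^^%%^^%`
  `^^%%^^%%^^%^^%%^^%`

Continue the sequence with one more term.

%^^%^^%%^^%^^%%^^%%^^%^^%%^^%

This is a Fibonacci-style word recurrence s(k) = s(k−2)·s(k−1): e.g. ^^·% = ^^%.
So term 8 is %^^%^^%%^^%·^^%%^^%%^^%^^%%^^%.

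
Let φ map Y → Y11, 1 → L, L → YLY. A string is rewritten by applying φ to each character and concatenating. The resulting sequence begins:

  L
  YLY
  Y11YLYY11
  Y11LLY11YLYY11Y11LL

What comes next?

Rewriting the 19 symbols of Y11LLY11YLYY11Y11LL one by one yields Y11 L L YLY YLY Y11 L L Y11 YLY Y11 Y11 L L Y11 L L YLY YLY; concatenated:

Y11LLYLYYLYY11LLY11YLYY11Y11LLY11LLYLYYLY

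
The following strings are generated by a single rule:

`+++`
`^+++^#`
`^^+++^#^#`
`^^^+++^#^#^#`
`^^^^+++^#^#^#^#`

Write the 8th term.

^^^^^^^+++^#^#^#^#^#^#^#

s(k+1) = ^·s(k)·^#, so each term gains ^ as a prefix and ^# as a suffix.
From ^^^^+++^#^#^#^#, 3 further steps: ^^^^+++^#^#^#^# → ^^^^^+++^#^#^#^#^# → ^^^^^^+++^#^#^#^#^#^# → (answer).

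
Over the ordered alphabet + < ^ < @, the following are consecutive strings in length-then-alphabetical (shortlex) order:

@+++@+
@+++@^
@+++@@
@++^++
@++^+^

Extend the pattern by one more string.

The successor of @++^+^ increments the rightmost position that isn't already @ and resets every position after it to +.

@++^+@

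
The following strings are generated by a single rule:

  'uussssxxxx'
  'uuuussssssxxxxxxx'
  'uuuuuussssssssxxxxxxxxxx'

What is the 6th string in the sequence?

The n-th term is 2n u's then 2n+2 s's then 3n+1 x's (n = 1, 2, …).
At n = 6 the blocks have lengths 12, 14, 19.

uuuuuuuuuuuussssssssssssssxxxxxxxxxxxxxxxxxxx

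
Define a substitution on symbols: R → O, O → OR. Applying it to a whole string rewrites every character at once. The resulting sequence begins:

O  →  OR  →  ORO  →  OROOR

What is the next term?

Expanding OROOR: O→OR, R→O, O→OR, O→OR, R→O. Concatenated: OR O OR OR O.

OROORORO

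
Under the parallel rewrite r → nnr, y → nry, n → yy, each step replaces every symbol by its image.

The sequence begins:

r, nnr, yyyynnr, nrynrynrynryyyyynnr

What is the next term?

Replace each of the 19 characters of nrynrynrynryyyyynnr in place — yy nnr nry yy nnr nry yy nnr nry yy nnr nry nry nry nry nry yy yy nnr — and concatenate.

yynnrnryyynnrnryyynnrnryyynnrnrynrynrynrynryyyyynnr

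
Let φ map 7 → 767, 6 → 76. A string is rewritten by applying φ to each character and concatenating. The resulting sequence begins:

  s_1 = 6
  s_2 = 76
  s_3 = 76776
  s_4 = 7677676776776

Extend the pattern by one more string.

Rewriting the 13 symbols of 7677676776776 one by one yields 767 76 767 767 76 767 76 767 767 76 767 767 76; concatenated:

7677676776776767767677677676776776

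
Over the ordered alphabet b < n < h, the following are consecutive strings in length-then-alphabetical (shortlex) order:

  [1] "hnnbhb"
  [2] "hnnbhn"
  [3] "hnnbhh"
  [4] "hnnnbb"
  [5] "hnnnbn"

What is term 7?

Advancing 2 positions from hnnnbn through hnnnbn → hnnnbh reaches term 7.

hnnnnb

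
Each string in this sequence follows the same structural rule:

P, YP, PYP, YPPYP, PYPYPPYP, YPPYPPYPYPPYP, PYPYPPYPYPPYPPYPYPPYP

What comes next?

From term 3 onward, concatenate the second-to-last term with the last: P·YP = PYP, YP·PYP = YPPYP, …
So term 8 is YPPYPPYPYPPYP·PYPYPPYPYPPYPPYPYPPYP.

YPPYPPYPYPPYPPYPYPPYPYPPYPPYPYPPYP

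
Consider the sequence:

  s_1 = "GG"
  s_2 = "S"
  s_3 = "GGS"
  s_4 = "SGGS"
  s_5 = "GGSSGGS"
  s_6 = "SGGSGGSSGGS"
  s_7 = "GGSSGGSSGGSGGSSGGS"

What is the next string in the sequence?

From term 3 onward, concatenate the second-to-last term with the last: GG·S = GGS, S·GGS = SGGS, …
So term 8 is SGGSGGSSGGS·GGSSGGSSGGSGGSSGGS.

SGGSGGSSGGSGGSSGGSSGGSGGSSGGS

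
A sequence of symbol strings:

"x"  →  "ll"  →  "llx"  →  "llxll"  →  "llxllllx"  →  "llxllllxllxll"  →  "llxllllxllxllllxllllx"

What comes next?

This is a Fibonacci-style word recurrence s(k) = s(k−1)·s(k−2): e.g. ll·x = llx.
Continuing: llxllllxllxllllxllllx · llxllllxllxll gives term 8.

llxllllxllxllllxllllxllxllllxllxll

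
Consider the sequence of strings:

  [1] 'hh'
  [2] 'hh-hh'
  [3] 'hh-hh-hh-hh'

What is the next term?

hh-hh-hh-hh-hh-hh-hh-hh

s(k+1) = s(k)·-·s(k) — each term doubles the last with '-' between the halves.
One more doubling of hh-hh-hh-hh gives the answer.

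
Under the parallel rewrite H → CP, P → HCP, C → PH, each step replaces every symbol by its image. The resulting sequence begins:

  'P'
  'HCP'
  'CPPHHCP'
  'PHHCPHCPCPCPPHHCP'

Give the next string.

Rewriting the 17 symbols of PHHCPHCPCPCPPHHCP one by one yields HCP CP CP PH HCP CP PH HCP PH HCP PH HCP HCP CP CP PH HCP; concatenated:

HCPCPCPPHHCPCPPHHCPPHHCPPHHCPHCPCPCPPHHCP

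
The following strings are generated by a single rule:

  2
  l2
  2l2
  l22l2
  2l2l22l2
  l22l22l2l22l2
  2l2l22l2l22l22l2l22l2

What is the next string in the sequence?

Each term (from the third on) is the two preceding terms concatenated in order: term 3 = 2·l2 = 2l2.
Continuing: l22l22l2l22l2 · 2l2l22l2l22l22l2l22l2 gives term 8.

l22l22l2l22l22l2l22l2l22l22l2l22l2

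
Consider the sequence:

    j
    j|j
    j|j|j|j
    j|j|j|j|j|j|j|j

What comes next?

Every step duplicates the string with '|' between the halves.
So the next term is two copies of j|j|j|j|j|j|j|j with '|' between the halves.

j|j|j|j|j|j|j|j|j|j|j|j|j|j|j|j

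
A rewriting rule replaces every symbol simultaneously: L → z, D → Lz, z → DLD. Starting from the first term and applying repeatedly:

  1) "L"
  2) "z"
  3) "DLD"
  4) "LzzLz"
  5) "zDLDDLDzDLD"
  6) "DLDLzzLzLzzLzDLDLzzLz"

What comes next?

Replace each of the 21 characters of DLDLzzLzLzzLzDLDLzzLz in place — Lz z Lz z DLD DLD z DLD z DLD DLD z DLD Lz z Lz z DLD DLD z DLD — and concatenate.

LzzLzzDLDDLDzDLDzDLDDLDzDLDLzzLzzDLDDLDzDLD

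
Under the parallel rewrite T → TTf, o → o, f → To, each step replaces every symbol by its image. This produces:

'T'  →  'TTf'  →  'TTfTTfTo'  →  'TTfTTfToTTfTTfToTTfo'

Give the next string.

Rewriting the 20 symbols of TTfTTfToTTfTTfToTTfo one by one yields TTf TTf To TTf TTf To TTf o TTf TTf To TTf TTf To TTf o TTf TTf To o; concatenated:

TTfTTfToTTfTTfToTTfoTTfTTfToTTfTTfToTTfoTTfTTfToo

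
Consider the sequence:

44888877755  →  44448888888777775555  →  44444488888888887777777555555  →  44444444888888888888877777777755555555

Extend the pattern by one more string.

Reading off run lengths: 4 runs 2, 4, 6, 8; 8 runs 4, 7, 10, 13; 7 runs 3, 5, 7, 9; 5 runs 2, 4, 6, 8 — each is linear in n (n = 1, 2, …).
Setting n = 5 gives 10, 16, 11, 10 characters in each block.

44444444448888888888888888777777777775555555555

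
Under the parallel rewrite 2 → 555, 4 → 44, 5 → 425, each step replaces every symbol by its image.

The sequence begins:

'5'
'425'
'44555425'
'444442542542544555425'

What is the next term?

44444444445554254455542544555425444442542542544555425

Replace each of the 21 characters of 444442542542544555425 in place — 44 44 44 44 44 555 425 44 555 425 44 555 425 44 44 425 425 425 44 555 425 — and concatenate.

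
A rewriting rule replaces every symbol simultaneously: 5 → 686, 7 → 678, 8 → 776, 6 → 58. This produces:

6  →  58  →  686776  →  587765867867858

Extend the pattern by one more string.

Replace each of the 15 characters of 587765867867858 in place — 686 776 678 678 58 686 776 58 678 776 58 678 776 686 776 — and concatenate.

686776678678586867765867877658678776686776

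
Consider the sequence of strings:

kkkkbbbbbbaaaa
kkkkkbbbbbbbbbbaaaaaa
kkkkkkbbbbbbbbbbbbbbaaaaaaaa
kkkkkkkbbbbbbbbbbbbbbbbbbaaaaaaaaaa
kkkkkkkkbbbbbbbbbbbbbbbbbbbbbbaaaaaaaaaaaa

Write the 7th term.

Each string has the form k^{n+2} b^{4n-2} a^{2n}, where the shown terms are n = 2, 3, 4, 5, 6.
For term 7, n = 8, so the run lengths are 10, 30, 16.

kkkkkkkkkkbbbbbbbbbbbbbbbbbbbbbbbbbbbbbbaaaaaaaaaaaaaaaa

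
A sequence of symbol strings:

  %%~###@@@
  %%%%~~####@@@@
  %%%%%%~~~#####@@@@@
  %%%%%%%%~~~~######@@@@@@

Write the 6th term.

%%%%%%%%%%%%~~~~~~########@@@@@@@@

Reading off run lengths: % runs 2, 4, 6, 8; ~ runs 1, 2, 3, 4; # runs 3, 4, 5, 6; @ runs 3, 4, 5, 6 — each is linear in n (n = 1, 2, …).
For term 6, n = 6, so the run lengths are 12, 6, 8, 8.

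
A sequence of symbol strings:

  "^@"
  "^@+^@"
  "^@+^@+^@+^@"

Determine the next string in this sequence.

Each string is two copies of the previous one joined by '+'.
Doubling ^@+^@+^@+^@ with '+' between the halves:

^@+^@+^@+^@+^@+^@+^@+^@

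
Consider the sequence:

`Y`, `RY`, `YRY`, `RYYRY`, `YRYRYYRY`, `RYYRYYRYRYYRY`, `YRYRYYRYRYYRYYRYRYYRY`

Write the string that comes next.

RYYRYYRYRYYRYYRYRYYRYRYYRYYRYRYYRY

From term 3 onward, concatenate the second-to-last term with the last: Y·RY = YRY, RY·YRY = RYYRY, …
Continuing: RYYRYYRYRYYRY · YRYRYYRYRYYRYYRYRYYRY gives term 8.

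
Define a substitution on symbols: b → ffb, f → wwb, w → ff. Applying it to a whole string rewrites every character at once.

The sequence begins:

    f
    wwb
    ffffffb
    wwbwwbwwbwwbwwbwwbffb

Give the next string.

Rewriting the 21 symbols of wwbwwbwwbwwbwwbwwbffb one by one yields ff ff ffb ff ff ffb ff ff ffb ff ff ffb ff ff ffb ff ff ffb wwb wwb ffb; concatenated:

ffffffbffffffbffffffbffffffbffffffbffffffbwwbwwbffb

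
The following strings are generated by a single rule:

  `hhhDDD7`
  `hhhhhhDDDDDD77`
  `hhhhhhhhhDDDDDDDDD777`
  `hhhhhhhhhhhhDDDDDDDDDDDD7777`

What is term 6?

Reading off run lengths: h runs 3, 6, 9, 12; D runs 3, 6, 9, 12; 7 runs 1, 2, 3, 4 — each is linear in n (n = 1, 2, …).
Setting n = 6 gives 18, 18, 6 characters in each block.

hhhhhhhhhhhhhhhhhhDDDDDDDDDDDDDDDDDD777777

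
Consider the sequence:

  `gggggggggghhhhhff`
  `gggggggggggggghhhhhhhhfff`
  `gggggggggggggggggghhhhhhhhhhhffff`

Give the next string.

Each string has the form g^{4n+2} h^{3n-1} f^{n}, where the shown terms are n = 2, 3, 4.
For the next term, n = 5, so the run lengths are 22, 14, 5.

gggggggggggggggggggggghhhhhhhhhhhhhhfffff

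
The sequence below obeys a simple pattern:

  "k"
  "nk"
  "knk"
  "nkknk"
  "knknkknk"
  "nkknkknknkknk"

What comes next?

knknkknknkknkknknkknk

This is a Fibonacci-style word recurrence s(k) = s(k−2)·s(k−1): e.g. k·nk = knk.
The next term joins knknkknk and nkknkknknkknk.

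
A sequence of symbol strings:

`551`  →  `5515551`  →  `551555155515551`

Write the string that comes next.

Every step duplicates the string with '5' between the halves.
Doubling 551555155515551 with '5' between the halves:

5515551555155515551555155515551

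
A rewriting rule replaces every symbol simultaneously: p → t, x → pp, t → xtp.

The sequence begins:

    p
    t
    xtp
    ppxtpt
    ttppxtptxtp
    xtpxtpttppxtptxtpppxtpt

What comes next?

Rewriting the 23 symbols of xtpxtpttppxtptxtpppxtpt one by one yields pp xtp t pp xtp t xtp xtp t t pp xtp t xtp pp xtp t t t pp xtp t xtp; concatenated:

ppxtptppxtptxtpxtpttppxtptxtpppxtptttppxtptxtp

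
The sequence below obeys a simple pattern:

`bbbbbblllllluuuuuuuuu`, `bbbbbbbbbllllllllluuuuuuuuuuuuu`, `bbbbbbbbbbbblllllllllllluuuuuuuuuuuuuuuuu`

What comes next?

Reading off run lengths: b runs 6, 9, 12; l runs 6, 9, 12; u runs 9, 13, 17 — each is linear in n, where the shown terms are n = 2, 3, 4.
At n = 5 the blocks have lengths 15, 15, 21.

bbbbbbbbbbbbbbbllllllllllllllluuuuuuuuuuuuuuuuuuuuu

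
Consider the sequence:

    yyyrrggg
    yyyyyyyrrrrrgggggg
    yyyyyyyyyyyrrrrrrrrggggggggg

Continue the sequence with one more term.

yyyyyyyyyyyyyyyrrrrrrrrrrrgggggggggggg

Reading off run lengths: y runs 3, 7, 11; r runs 2, 5, 8; g runs 3, 6, 9 — each is linear in n (n = 1, 2, …).
For the next term, n = 4, so the run lengths are 15, 11, 12.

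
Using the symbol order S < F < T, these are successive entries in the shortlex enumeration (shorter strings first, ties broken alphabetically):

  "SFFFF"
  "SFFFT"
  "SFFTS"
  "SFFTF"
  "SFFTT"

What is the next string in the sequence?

SFTSS

Find the rightmost character of SFFTT below T, bump it to the next letter, and reset everything to its right to S.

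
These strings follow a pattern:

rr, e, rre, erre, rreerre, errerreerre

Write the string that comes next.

Each term (from the third on) is the two preceding terms concatenated in order: term 3 = rr·e = rre.
Continuing: rreerre · errerreerre gives term 7.

rreerreerrerreerre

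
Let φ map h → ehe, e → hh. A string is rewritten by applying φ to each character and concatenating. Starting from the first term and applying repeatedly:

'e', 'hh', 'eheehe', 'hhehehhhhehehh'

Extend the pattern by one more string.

Applying the rule to each of the 14 symbols of hhehehhhhehehh gives the pieces ehe ehe hh ehe hh ehe ehe ehe ehe hh ehe hh ehe ehe, which concatenate to the answer.

eheehehhehehheheeheeheehehhehehheheehe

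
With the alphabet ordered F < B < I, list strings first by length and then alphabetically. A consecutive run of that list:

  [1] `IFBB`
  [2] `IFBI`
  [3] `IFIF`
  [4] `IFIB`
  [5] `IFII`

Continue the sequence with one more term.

IBFF

The successor of IFII increments the rightmost position that isn't already I and resets every position after it to F.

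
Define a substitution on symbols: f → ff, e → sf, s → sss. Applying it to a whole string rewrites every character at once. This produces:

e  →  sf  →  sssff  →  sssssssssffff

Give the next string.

Rewriting the 13 symbols of sssssssssffff one by one yields sss sss sss sss sss sss sss sss sss ff ff ff ff; concatenated:

sssssssssssssssssssssssssssffffffff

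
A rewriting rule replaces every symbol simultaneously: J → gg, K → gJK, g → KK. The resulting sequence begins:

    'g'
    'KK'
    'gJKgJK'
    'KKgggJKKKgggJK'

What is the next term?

gJKgJKKKKKKKgggJKgJKgJKKKKKKKgggJK

Applying the rule to each of the 14 symbols of KKgggJKKKgggJK gives the pieces gJK gJK KK KK KK gg gJK gJK gJK KK KK KK gg gJK, which concatenate to the answer.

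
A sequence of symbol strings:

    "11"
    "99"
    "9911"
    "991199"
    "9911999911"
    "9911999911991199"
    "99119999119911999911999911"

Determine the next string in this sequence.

From term 3 onward, concatenate the last term with the second-to-last: 99·11 = 9911, 9911·99 = 991199, …
So term 8 is 99119999119911999911999911·9911999911991199.

991199991199119999119999119911999911991199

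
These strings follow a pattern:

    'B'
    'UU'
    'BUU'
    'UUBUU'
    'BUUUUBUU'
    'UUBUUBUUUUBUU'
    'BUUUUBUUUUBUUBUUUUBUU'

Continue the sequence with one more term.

UUBUUBUUUUBUUBUUUUBUUUUBUUBUUUUBUU

From term 3 onward, concatenate the second-to-last term with the last: B·UU = BUU, UU·BUU = UUBUU, …
Continuing: UUBUUBUUUUBUU · BUUUUBUUUUBUUBUUUUBUU gives term 8.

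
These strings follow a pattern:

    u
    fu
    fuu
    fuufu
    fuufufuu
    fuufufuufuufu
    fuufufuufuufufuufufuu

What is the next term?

fuufufuufuufufuufufuufuufufuufuufu

This is a Fibonacci-style word recurrence s(k) = s(k−1)·s(k−2): e.g. fu·u = fuu.
Continuing: fuufufuufuufufuufufuu · fuufufuufuufu gives term 8.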